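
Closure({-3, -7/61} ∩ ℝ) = {-3, -7/61}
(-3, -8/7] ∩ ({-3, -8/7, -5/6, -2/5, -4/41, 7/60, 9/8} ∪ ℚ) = ℚ ∩ (-3, -8/7]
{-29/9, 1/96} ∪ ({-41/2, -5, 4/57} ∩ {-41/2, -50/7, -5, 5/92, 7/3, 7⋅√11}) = {-41/2, -5, -29/9, 1/96}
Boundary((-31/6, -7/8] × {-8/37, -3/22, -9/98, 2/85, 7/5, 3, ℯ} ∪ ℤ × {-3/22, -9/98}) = (ℤ × {-3/22, -9/98}) ∪ ([-31/6, -7/8] × {-8/37, -3/22, -9/98, 2/85, 7/5, 3, ℯ})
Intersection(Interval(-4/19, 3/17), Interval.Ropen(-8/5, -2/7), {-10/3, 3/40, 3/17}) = EmptySet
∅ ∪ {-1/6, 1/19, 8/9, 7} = {-1/6, 1/19, 8/9, 7}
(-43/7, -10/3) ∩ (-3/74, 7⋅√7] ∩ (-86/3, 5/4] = ∅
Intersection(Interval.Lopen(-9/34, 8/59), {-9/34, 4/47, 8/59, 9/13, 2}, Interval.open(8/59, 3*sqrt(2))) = EmptySet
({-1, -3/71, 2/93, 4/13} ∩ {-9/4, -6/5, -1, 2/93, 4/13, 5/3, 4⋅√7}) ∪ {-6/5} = {-6/5, -1, 2/93, 4/13}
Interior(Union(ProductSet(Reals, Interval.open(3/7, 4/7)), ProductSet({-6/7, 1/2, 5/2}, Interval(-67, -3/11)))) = ProductSet(Reals, Interval.open(3/7, 4/7))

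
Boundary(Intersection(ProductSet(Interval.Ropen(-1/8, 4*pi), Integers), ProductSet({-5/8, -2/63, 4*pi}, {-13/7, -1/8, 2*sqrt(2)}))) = EmptySet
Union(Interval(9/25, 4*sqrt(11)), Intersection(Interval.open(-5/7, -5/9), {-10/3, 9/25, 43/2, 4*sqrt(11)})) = Interval(9/25, 4*sqrt(11))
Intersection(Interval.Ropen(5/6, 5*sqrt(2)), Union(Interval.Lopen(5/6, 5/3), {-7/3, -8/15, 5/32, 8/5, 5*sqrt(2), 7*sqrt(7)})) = Interval.Lopen(5/6, 5/3)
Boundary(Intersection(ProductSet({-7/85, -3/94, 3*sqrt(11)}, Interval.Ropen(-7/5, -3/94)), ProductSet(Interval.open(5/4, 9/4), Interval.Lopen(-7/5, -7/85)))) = EmptySet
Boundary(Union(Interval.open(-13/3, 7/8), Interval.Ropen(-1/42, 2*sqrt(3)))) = {-13/3, 2*sqrt(3)}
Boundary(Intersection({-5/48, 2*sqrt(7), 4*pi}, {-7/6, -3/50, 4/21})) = EmptySet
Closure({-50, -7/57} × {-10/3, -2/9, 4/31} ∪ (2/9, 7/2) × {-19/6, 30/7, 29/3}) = ({-50, -7/57} × {-10/3, -2/9, 4/31}) ∪ ([2/9, 7/2] × {-19/6, 30/7, 29/3})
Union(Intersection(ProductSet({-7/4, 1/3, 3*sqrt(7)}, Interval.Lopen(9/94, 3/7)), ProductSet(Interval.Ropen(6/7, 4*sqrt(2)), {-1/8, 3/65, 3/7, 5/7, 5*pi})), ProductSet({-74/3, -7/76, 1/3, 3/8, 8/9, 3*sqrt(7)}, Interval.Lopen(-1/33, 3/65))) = ProductSet({-74/3, -7/76, 1/3, 3/8, 8/9, 3*sqrt(7)}, Interval.Lopen(-1/33, 3/65))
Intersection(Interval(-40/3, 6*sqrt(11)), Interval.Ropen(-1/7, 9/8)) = Interval.Ropen(-1/7, 9/8)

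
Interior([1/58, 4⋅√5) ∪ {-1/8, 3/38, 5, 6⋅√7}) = (1/58, 4⋅√5)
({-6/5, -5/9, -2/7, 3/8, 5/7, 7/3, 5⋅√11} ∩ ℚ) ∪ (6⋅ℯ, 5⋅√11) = {-6/5, -5/9, -2/7, 3/8, 5/7, 7/3} ∪ (6⋅ℯ, 5⋅√11)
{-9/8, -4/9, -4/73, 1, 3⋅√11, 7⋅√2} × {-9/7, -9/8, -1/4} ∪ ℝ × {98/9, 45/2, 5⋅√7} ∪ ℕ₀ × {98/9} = (ℝ × {98/9, 45/2, 5⋅√7}) ∪ ({-9/8, -4/9, -4/73, 1, 3⋅√11, 7⋅√2} × {-9/7, -9/8, -1/4})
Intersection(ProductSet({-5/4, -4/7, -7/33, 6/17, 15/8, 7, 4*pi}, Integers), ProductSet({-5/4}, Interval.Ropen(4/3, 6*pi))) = ProductSet({-5/4}, Range(2, 19, 1))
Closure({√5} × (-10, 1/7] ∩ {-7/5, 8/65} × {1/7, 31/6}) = ∅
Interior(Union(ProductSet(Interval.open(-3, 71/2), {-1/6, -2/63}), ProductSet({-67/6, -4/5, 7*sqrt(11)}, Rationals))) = EmptySet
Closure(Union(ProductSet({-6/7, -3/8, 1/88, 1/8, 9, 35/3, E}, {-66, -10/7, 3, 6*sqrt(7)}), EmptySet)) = ProductSet({-6/7, -3/8, 1/88, 1/8, 9, 35/3, E}, {-66, -10/7, 3, 6*sqrt(7)})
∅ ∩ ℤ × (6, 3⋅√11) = ∅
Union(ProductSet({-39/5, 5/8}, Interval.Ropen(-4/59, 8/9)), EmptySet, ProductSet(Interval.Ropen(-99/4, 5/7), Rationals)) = Union(ProductSet({-39/5, 5/8}, Interval.Ropen(-4/59, 8/9)), ProductSet(Interval.Ropen(-99/4, 5/7), Rationals))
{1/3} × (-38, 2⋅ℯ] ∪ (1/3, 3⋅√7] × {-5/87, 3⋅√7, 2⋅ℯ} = ({1/3} × (-38, 2⋅ℯ]) ∪ ((1/3, 3⋅√7] × {-5/87, 3⋅√7, 2⋅ℯ})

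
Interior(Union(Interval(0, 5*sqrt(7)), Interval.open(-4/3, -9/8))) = Union(Interval.open(-4/3, -9/8), Interval.open(0, 5*sqrt(7)))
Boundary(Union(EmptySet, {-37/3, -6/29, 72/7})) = {-37/3, -6/29, 72/7}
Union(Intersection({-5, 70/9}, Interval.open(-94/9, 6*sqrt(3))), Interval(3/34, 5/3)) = Union({-5, 70/9}, Interval(3/34, 5/3))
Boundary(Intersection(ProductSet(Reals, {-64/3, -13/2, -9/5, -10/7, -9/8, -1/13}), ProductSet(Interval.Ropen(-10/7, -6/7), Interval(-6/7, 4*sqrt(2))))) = ProductSet(Interval(-10/7, -6/7), {-1/13})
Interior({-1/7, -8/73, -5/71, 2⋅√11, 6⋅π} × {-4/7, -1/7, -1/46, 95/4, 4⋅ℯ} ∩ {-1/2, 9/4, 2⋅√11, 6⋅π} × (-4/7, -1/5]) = ∅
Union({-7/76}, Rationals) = Rationals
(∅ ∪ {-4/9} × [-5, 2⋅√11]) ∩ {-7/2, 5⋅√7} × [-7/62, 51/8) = ∅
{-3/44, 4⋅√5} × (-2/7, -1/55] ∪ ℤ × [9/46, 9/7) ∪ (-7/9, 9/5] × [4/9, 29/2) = (ℤ × [9/46, 9/7)) ∪ ((-7/9, 9/5] × [4/9, 29/2)) ∪ ({-3/44, 4⋅√5} × (-2/7, -1/55])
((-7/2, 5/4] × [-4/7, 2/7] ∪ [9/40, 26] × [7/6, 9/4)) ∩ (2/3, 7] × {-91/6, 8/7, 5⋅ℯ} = ∅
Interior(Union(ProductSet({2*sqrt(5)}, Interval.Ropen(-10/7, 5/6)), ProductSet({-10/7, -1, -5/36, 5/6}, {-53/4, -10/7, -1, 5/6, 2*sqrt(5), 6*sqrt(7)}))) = EmptySet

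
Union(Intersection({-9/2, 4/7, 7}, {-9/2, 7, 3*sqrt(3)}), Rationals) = Rationals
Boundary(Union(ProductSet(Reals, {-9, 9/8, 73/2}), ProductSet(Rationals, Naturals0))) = ProductSet(Reals, Union({-9, 9/8, 73/2}, Naturals0))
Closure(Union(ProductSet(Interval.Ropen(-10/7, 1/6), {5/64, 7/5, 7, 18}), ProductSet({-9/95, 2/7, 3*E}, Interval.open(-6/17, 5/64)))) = Union(ProductSet({-9/95, 2/7, 3*E}, Interval(-6/17, 5/64)), ProductSet(Interval(-10/7, 1/6), {5/64, 7/5, 7, 18}))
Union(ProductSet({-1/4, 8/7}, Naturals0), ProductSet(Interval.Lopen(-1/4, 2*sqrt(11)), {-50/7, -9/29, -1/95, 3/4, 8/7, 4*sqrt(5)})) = Union(ProductSet({-1/4, 8/7}, Naturals0), ProductSet(Interval.Lopen(-1/4, 2*sqrt(11)), {-50/7, -9/29, -1/95, 3/4, 8/7, 4*sqrt(5)}))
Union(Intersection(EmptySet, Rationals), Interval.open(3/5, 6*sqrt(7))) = Interval.open(3/5, 6*sqrt(7))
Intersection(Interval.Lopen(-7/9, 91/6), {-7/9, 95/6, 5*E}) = {5*E}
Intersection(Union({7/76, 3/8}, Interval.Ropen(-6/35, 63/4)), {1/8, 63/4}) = {1/8}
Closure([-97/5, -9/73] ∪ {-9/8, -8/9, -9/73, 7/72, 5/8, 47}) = [-97/5, -9/73] ∪ {7/72, 5/8, 47}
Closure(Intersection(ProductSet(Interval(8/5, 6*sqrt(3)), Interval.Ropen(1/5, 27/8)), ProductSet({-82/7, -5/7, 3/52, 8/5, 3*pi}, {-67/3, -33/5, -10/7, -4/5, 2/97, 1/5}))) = ProductSet({8/5, 3*pi}, {1/5})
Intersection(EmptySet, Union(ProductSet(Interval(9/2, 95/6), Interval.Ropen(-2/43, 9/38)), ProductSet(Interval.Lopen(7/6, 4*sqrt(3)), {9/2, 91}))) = EmptySet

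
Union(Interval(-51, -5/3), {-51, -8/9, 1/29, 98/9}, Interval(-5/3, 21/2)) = Union({98/9}, Interval(-51, 21/2))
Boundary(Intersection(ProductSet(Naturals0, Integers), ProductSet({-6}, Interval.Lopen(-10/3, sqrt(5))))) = EmptySet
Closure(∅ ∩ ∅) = ∅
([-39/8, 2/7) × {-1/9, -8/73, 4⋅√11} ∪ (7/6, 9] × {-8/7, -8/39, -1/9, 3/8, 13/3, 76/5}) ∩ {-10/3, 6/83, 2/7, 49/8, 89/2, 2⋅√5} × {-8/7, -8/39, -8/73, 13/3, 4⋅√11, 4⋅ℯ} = ({-10/3, 6/83} × {-8/73, 4⋅√11}) ∪ ({49/8, 2⋅√5} × {-8/7, -8/39, 13/3})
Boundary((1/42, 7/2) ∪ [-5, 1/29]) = {-5, 7/2}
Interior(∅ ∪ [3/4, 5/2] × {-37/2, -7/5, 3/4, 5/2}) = ∅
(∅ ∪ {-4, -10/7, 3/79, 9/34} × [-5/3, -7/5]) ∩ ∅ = ∅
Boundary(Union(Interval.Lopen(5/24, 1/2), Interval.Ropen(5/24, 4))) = {5/24, 4}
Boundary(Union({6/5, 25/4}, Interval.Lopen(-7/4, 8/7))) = {-7/4, 8/7, 6/5, 25/4}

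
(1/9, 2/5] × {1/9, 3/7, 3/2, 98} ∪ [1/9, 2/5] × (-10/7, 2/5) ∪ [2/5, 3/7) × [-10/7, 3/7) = ([1/9, 2/5] × (-10/7, 2/5)) ∪ ((1/9, 2/5] × {1/9, 3/7, 3/2, 98}) ∪ ([2/5, 3/7) × [-10/7, 3/7))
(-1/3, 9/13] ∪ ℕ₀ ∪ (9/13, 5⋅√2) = (-1/3, 5⋅√2) ∪ ℕ₀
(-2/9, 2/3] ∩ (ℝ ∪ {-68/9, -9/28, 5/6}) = (-2/9, 2/3]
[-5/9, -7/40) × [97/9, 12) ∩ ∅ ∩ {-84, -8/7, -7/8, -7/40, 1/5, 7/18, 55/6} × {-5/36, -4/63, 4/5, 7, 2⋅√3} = ∅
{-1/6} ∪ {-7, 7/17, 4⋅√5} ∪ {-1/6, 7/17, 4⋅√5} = {-7, -1/6, 7/17, 4⋅√5}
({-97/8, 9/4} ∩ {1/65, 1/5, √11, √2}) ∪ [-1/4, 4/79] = [-1/4, 4/79]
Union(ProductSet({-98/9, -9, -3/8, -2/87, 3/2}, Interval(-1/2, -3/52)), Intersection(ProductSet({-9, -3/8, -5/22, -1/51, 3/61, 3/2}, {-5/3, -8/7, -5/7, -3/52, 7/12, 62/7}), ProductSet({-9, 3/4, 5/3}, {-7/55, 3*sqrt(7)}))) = ProductSet({-98/9, -9, -3/8, -2/87, 3/2}, Interval(-1/2, -3/52))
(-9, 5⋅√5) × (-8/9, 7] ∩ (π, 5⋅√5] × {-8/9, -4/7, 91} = (π, 5⋅√5) × {-4/7}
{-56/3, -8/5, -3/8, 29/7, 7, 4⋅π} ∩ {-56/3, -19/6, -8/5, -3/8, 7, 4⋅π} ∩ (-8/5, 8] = {-3/8, 7}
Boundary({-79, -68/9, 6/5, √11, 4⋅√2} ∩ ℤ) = {-79}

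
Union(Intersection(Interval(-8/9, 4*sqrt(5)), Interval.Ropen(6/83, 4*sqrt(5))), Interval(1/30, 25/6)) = Interval.Ropen(1/30, 4*sqrt(5))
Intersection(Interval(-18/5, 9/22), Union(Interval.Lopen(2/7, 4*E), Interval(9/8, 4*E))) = Interval.Lopen(2/7, 9/22)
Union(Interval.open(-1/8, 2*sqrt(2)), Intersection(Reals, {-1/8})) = Interval.Ropen(-1/8, 2*sqrt(2))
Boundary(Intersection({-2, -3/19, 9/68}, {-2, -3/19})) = {-2, -3/19}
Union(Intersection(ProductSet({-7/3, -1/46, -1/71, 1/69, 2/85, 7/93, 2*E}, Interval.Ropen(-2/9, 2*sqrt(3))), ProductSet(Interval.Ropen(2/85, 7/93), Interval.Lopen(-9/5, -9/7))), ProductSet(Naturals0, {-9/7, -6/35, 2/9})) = ProductSet(Naturals0, {-9/7, -6/35, 2/9})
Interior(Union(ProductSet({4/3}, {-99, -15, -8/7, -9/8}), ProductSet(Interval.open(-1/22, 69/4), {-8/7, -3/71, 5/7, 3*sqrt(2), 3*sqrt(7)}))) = EmptySet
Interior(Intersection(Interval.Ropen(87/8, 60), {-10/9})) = EmptySet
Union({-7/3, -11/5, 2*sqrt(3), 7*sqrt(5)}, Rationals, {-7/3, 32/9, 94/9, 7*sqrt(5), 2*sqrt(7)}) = Union({2*sqrt(3), 7*sqrt(5), 2*sqrt(7)}, Rationals)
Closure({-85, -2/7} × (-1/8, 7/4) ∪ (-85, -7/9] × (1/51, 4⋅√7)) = ({-85, -2/7} × [-1/8, 7/4]) ∪ ({-85, -7/9} × [1/51, 4⋅√7]) ∪ ([-85, -7/9] × {1/51, 4⋅√7}) ∪ ((-85, -7/9] × (1/51, 4⋅√7))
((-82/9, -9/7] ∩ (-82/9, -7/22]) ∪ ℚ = ℚ ∪ [-82/9, -9/7]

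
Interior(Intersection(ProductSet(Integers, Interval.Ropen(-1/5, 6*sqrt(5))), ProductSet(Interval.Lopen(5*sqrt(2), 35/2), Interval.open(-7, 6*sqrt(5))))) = EmptySet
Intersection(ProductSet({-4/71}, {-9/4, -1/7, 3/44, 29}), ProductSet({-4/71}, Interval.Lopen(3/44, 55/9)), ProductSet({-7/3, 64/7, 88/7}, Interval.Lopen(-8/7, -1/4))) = EmptySet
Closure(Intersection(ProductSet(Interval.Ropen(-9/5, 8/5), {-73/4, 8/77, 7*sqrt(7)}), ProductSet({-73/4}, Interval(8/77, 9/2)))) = EmptySet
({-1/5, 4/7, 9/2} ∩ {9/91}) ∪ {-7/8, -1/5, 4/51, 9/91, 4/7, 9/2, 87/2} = {-7/8, -1/5, 4/51, 9/91, 4/7, 9/2, 87/2}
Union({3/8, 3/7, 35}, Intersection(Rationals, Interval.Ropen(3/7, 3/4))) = Union({3/8, 35}, Intersection(Interval.Ropen(3/7, 3/4), Rationals))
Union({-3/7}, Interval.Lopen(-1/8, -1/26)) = Union({-3/7}, Interval.Lopen(-1/8, -1/26))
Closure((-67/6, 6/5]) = [-67/6, 6/5]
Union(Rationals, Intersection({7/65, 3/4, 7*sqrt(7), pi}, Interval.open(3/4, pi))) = Rationals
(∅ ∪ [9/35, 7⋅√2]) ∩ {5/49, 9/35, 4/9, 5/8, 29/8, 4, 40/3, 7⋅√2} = {9/35, 4/9, 5/8, 29/8, 4, 7⋅√2}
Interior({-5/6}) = ∅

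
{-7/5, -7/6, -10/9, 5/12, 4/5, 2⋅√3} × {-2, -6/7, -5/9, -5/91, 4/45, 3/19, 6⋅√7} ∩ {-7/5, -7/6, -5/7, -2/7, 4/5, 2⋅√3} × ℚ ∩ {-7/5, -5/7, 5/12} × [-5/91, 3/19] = {-7/5} × {-5/91, 4/45, 3/19}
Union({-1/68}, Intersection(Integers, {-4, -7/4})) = {-4, -1/68}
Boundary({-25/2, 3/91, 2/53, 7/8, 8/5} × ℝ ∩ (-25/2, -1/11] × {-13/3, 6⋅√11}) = ∅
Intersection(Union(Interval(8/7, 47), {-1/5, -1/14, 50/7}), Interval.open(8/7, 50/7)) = Interval.open(8/7, 50/7)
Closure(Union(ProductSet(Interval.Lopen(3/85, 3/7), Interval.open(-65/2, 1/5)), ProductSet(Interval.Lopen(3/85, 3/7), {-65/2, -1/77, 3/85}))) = Union(ProductSet({3/85, 3/7}, Interval(-65/2, 1/5)), ProductSet(Interval(3/85, 3/7), {-65/2, 1/5}), ProductSet(Interval.Lopen(3/85, 3/7), Interval.Ropen(-65/2, 1/5)))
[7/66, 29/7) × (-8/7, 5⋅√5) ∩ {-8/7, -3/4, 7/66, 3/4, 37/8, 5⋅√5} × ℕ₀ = {7/66, 3/4} × {0, 1, …, 11}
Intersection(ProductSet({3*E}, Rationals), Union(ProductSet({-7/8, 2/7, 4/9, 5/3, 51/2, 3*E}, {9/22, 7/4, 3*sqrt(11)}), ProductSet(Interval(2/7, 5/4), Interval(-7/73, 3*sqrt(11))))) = ProductSet({3*E}, {9/22, 7/4})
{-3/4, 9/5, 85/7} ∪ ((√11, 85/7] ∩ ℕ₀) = {-3/4, 9/5, 85/7} ∪ {4, 5, …, 12}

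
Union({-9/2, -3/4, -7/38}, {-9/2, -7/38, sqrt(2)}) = {-9/2, -3/4, -7/38, sqrt(2)}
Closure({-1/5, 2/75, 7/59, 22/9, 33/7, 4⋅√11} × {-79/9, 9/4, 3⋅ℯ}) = {-1/5, 2/75, 7/59, 22/9, 33/7, 4⋅√11} × {-79/9, 9/4, 3⋅ℯ}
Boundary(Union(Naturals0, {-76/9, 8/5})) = Union({-76/9, 8/5}, Naturals0)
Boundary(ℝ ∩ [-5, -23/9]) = {-5, -23/9}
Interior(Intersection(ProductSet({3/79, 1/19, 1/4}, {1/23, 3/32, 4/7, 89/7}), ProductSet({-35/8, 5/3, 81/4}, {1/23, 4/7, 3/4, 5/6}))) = EmptySet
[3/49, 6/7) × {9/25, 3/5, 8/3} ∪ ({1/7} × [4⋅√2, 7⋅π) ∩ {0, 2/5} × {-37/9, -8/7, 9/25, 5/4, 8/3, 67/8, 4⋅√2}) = [3/49, 6/7) × {9/25, 3/5, 8/3}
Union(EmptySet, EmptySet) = EmptySet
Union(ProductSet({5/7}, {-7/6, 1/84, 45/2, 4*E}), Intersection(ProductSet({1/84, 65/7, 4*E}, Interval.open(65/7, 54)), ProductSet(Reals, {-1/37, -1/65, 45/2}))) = Union(ProductSet({5/7}, {-7/6, 1/84, 45/2, 4*E}), ProductSet({1/84, 65/7, 4*E}, {45/2}))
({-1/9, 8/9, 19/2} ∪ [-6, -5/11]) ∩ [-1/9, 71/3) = {-1/9, 8/9, 19/2}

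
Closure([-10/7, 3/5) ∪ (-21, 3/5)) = [-21, 3/5]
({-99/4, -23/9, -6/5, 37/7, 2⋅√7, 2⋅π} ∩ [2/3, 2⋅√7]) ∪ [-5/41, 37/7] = [-5/41, 37/7] ∪ {2⋅√7}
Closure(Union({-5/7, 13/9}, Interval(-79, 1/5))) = Union({13/9}, Interval(-79, 1/5))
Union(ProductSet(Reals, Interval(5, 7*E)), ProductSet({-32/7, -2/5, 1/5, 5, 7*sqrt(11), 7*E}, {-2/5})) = Union(ProductSet({-32/7, -2/5, 1/5, 5, 7*sqrt(11), 7*E}, {-2/5}), ProductSet(Reals, Interval(5, 7*E)))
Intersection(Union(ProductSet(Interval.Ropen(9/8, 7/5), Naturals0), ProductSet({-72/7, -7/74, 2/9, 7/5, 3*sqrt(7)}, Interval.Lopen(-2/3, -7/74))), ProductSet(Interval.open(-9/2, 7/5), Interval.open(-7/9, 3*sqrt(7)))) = Union(ProductSet({-7/74, 2/9}, Interval.Lopen(-2/3, -7/74)), ProductSet(Interval.Ropen(9/8, 7/5), Range(0, 8, 1)))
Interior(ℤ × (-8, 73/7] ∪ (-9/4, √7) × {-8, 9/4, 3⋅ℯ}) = ∅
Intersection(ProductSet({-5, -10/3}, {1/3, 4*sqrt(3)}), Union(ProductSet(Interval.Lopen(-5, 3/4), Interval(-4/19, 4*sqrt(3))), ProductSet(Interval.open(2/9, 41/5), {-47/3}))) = ProductSet({-10/3}, {1/3, 4*sqrt(3)})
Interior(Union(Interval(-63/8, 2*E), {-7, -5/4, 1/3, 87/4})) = Interval.open(-63/8, 2*E)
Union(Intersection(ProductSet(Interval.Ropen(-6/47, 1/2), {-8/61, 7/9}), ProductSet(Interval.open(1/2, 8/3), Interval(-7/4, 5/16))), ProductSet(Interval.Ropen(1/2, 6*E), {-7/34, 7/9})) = ProductSet(Interval.Ropen(1/2, 6*E), {-7/34, 7/9})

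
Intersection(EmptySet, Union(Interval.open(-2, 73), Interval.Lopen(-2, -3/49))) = EmptySet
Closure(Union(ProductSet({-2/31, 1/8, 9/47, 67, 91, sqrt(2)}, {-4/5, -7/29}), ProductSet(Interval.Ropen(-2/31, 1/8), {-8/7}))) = Union(ProductSet({-2/31, 1/8, 9/47, 67, 91, sqrt(2)}, {-4/5, -7/29}), ProductSet(Interval(-2/31, 1/8), {-8/7}))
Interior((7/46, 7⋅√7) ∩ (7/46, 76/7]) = (7/46, 76/7)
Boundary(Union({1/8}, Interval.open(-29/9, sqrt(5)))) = {-29/9, sqrt(5)}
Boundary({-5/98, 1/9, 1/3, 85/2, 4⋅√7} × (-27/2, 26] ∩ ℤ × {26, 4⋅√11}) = ∅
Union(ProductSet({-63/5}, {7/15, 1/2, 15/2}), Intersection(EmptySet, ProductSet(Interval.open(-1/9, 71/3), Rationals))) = ProductSet({-63/5}, {7/15, 1/2, 15/2})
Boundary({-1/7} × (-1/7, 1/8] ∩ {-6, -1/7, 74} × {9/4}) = ∅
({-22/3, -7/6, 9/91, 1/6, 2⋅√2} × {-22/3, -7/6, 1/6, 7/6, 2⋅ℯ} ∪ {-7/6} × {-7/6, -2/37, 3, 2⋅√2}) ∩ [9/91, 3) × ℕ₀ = ∅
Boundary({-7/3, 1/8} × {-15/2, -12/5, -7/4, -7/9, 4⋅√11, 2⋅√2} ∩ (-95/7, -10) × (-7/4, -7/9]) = ∅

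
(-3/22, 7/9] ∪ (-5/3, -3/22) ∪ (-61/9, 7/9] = (-61/9, 7/9]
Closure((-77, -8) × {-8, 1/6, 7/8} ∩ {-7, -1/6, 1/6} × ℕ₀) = ∅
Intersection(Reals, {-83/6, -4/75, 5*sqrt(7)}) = {-83/6, -4/75, 5*sqrt(7)}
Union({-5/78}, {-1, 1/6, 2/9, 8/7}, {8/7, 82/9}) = {-1, -5/78, 1/6, 2/9, 8/7, 82/9}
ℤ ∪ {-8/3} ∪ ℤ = ℤ ∪ {-8/3}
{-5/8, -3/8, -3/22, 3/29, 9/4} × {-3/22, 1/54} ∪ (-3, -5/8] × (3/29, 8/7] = ({-5/8, -3/8, -3/22, 3/29, 9/4} × {-3/22, 1/54}) ∪ ((-3, -5/8] × (3/29, 8/7])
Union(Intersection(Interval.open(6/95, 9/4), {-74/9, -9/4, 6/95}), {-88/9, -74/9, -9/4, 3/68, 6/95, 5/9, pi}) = {-88/9, -74/9, -9/4, 3/68, 6/95, 5/9, pi}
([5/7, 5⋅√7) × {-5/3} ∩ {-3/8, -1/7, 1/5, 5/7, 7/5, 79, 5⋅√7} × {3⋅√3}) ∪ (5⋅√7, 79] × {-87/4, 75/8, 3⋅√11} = (5⋅√7, 79] × {-87/4, 75/8, 3⋅√11}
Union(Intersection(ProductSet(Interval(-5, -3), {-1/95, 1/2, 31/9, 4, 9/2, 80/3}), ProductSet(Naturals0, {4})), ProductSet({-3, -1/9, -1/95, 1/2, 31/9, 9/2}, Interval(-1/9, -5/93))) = ProductSet({-3, -1/9, -1/95, 1/2, 31/9, 9/2}, Interval(-1/9, -5/93))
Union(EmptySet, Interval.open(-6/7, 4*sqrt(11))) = Interval.open(-6/7, 4*sqrt(11))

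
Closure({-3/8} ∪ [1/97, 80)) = {-3/8} ∪ [1/97, 80]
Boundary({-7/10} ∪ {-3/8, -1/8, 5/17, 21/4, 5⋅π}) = {-7/10, -3/8, -1/8, 5/17, 21/4, 5⋅π}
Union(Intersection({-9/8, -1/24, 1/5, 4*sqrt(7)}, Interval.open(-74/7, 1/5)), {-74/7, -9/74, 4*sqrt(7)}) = {-74/7, -9/8, -9/74, -1/24, 4*sqrt(7)}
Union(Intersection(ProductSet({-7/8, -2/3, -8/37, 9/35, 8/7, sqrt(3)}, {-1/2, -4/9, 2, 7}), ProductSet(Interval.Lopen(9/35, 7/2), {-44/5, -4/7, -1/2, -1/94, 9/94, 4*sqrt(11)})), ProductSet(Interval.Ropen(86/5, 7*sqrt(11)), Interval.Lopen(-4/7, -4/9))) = Union(ProductSet({8/7, sqrt(3)}, {-1/2}), ProductSet(Interval.Ropen(86/5, 7*sqrt(11)), Interval.Lopen(-4/7, -4/9)))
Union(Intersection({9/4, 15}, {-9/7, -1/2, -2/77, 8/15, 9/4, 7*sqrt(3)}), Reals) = Reals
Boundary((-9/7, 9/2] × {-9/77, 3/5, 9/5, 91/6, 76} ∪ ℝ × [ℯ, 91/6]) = (ℝ × {91/6, ℯ}) ∪ ([-9/7, 9/2] × {-9/77, 3/5, 9/5, 91/6, 76})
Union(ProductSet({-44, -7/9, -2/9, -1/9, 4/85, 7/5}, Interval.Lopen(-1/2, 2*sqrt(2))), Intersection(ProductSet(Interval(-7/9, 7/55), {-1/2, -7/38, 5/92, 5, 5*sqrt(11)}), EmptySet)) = ProductSet({-44, -7/9, -2/9, -1/9, 4/85, 7/5}, Interval.Lopen(-1/2, 2*sqrt(2)))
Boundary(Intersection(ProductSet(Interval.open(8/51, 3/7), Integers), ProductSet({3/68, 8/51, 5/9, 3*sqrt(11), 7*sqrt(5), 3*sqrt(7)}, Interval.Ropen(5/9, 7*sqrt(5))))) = EmptySet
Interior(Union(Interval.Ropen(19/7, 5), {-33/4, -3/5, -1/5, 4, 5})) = Interval.open(19/7, 5)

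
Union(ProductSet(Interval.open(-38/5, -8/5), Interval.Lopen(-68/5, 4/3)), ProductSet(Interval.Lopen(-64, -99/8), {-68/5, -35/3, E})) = Union(ProductSet(Interval.Lopen(-64, -99/8), {-68/5, -35/3, E}), ProductSet(Interval.open(-38/5, -8/5), Interval.Lopen(-68/5, 4/3)))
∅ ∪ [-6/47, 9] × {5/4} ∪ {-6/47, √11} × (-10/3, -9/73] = ([-6/47, 9] × {5/4}) ∪ ({-6/47, √11} × (-10/3, -9/73])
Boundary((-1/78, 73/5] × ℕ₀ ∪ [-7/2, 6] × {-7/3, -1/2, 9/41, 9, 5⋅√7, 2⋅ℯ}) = ([-1/78, 73/5] × ℕ₀) ∪ ([-7/2, 6] × {-7/3, -1/2, 9/41, 9, 5⋅√7, 2⋅ℯ})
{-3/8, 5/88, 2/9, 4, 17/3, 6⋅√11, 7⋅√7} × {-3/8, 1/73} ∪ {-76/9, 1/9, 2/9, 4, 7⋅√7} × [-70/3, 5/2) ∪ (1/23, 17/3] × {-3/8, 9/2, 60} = ((1/23, 17/3] × {-3/8, 9/2, 60}) ∪ ({-76/9, 1/9, 2/9, 4, 7⋅√7} × [-70/3, 5/2)) ∪ ({-3/8, 5/88, 2/9, 4, 17/3, 6⋅√11, 7⋅√7} × {-3/8, 1/73})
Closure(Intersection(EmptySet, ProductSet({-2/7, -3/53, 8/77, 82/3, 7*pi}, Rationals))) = EmptySet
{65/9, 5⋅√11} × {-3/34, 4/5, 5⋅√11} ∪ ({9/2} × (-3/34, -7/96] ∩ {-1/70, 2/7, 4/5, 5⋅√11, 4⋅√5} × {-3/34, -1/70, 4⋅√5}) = {65/9, 5⋅√11} × {-3/34, 4/5, 5⋅√11}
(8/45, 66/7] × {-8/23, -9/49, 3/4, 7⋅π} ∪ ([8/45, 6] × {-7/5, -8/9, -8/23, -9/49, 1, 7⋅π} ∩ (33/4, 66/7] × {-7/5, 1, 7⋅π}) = (8/45, 66/7] × {-8/23, -9/49, 3/4, 7⋅π}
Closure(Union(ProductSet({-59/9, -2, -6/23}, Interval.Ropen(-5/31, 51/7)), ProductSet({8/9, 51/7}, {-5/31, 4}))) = Union(ProductSet({8/9, 51/7}, {-5/31, 4}), ProductSet({-59/9, -2, -6/23}, Interval(-5/31, 51/7)))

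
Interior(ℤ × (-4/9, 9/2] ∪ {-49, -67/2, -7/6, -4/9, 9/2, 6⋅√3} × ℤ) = ∅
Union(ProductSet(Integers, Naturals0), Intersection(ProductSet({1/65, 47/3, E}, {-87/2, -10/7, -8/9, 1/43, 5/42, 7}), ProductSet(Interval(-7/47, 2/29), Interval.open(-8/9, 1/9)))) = Union(ProductSet({1/65}, {1/43}), ProductSet(Integers, Naturals0))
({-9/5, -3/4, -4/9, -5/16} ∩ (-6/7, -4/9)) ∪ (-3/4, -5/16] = [-3/4, -5/16]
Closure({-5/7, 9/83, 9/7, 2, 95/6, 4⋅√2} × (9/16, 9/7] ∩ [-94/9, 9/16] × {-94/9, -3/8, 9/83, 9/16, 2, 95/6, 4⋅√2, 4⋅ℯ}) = ∅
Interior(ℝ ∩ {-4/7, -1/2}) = ∅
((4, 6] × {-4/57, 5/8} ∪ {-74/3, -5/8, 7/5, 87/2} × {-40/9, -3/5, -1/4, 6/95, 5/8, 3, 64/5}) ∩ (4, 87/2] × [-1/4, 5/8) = ({87/2} × {-1/4, 6/95}) ∪ ((4, 6] × {-4/57})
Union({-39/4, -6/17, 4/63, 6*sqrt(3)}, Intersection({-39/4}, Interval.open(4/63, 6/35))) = {-39/4, -6/17, 4/63, 6*sqrt(3)}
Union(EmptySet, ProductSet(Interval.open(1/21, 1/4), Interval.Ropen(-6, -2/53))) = ProductSet(Interval.open(1/21, 1/4), Interval.Ropen(-6, -2/53))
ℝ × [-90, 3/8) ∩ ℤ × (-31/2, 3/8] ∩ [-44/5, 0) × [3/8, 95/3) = ∅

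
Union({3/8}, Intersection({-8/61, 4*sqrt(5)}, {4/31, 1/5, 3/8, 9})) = {3/8}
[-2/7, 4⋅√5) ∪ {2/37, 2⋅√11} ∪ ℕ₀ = [-2/7, 4⋅√5) ∪ ℕ₀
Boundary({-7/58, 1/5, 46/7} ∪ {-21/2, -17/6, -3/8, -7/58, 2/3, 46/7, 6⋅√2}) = {-21/2, -17/6, -3/8, -7/58, 1/5, 2/3, 46/7, 6⋅√2}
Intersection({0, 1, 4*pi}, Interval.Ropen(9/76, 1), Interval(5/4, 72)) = EmptySet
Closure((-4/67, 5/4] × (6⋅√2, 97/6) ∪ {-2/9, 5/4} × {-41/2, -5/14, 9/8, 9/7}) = ({-2/9, 5/4} × {-41/2, -5/14, 9/8, 9/7}) ∪ ({-4/67, 5/4} × [6⋅√2, 97/6]) ∪ ([-4/67, 5/4] × {97/6, 6⋅√2}) ∪ ((-4/67, 5/4] × (6⋅√2, 97/6))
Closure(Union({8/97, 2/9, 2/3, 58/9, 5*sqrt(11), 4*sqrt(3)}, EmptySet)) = {8/97, 2/9, 2/3, 58/9, 5*sqrt(11), 4*sqrt(3)}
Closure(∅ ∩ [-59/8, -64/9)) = ∅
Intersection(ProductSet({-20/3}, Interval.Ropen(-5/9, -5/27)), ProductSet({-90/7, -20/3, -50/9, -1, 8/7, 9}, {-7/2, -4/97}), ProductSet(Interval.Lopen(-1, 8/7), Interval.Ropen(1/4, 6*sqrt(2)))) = EmptySet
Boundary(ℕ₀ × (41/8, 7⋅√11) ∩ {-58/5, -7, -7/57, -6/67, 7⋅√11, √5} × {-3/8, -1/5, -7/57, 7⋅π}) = ∅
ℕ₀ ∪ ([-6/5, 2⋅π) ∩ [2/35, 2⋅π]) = ℕ₀ ∪ [2/35, 2⋅π)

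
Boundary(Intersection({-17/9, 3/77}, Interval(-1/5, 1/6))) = {3/77}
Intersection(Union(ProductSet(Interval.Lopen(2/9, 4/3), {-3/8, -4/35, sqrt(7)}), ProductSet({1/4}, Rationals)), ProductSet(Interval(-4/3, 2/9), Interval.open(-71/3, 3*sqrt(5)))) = EmptySet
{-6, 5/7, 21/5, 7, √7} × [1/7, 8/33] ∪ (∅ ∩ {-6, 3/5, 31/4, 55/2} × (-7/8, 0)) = {-6, 5/7, 21/5, 7, √7} × [1/7, 8/33]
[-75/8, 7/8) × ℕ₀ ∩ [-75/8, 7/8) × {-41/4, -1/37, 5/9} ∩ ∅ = ∅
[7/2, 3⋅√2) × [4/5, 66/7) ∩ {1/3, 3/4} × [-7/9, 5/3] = ∅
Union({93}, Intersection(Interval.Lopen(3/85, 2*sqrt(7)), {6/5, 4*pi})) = {6/5, 93}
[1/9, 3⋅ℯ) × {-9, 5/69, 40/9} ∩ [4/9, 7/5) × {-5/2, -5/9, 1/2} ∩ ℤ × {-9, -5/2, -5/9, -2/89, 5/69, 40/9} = ∅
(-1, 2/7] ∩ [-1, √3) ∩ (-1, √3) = (-1, 2/7]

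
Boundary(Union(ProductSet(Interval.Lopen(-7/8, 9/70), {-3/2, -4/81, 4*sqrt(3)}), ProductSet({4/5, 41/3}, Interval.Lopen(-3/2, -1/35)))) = Union(ProductSet({4/5, 41/3}, Interval(-3/2, -1/35)), ProductSet(Interval(-7/8, 9/70), {-3/2, -4/81, 4*sqrt(3)}))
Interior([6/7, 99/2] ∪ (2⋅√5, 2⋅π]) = (6/7, 99/2)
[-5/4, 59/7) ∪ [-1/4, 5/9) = [-5/4, 59/7)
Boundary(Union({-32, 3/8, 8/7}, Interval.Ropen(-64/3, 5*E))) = {-32, -64/3, 5*E}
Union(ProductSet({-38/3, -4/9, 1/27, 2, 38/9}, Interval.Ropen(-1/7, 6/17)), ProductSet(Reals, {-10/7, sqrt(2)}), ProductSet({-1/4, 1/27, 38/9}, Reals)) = Union(ProductSet({-1/4, 1/27, 38/9}, Reals), ProductSet({-38/3, -4/9, 1/27, 2, 38/9}, Interval.Ropen(-1/7, 6/17)), ProductSet(Reals, {-10/7, sqrt(2)}))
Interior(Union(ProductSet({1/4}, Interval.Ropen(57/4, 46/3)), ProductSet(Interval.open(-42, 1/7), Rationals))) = EmptySet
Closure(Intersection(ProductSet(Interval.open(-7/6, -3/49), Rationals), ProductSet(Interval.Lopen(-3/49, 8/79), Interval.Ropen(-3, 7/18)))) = EmptySet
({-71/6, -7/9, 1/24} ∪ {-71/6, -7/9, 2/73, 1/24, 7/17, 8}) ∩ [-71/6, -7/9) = {-71/6}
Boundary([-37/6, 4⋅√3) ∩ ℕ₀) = {0, 1, …, 6}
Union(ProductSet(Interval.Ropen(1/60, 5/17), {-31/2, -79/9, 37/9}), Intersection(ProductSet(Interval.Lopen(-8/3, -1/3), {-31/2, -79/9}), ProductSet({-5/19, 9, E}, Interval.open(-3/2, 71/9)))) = ProductSet(Interval.Ropen(1/60, 5/17), {-31/2, -79/9, 37/9})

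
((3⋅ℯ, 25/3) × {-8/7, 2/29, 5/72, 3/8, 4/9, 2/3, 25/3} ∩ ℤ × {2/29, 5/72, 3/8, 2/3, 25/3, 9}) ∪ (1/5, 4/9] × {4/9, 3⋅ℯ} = (1/5, 4/9] × {4/9, 3⋅ℯ}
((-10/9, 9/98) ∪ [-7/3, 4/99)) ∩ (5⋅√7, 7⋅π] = ∅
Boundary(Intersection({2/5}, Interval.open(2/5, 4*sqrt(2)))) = EmptySet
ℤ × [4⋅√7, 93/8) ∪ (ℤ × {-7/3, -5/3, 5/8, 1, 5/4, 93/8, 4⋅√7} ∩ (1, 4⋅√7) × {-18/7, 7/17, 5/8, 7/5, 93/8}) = ({2, 3, …, 10} × {5/8, 93/8}) ∪ (ℤ × [4⋅√7, 93/8))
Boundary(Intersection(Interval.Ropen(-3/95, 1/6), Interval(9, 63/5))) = EmptySet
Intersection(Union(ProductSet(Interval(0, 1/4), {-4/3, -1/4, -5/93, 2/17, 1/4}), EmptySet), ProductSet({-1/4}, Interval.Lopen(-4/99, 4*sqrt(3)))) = EmptySet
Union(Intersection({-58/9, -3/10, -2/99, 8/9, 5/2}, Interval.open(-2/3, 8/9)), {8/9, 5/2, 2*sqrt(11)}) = {-3/10, -2/99, 8/9, 5/2, 2*sqrt(11)}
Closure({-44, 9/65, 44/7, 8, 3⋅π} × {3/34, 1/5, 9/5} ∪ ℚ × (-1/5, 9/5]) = ℝ × [-1/5, 9/5]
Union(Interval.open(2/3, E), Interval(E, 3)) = Interval.Lopen(2/3, 3)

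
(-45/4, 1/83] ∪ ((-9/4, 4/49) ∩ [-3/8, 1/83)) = (-45/4, 1/83]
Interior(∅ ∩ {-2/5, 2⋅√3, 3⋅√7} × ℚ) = ∅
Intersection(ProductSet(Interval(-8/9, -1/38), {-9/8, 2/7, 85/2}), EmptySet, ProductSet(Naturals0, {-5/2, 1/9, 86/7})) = EmptySet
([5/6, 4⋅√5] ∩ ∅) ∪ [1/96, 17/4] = [1/96, 17/4]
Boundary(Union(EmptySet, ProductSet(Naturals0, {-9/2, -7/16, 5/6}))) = ProductSet(Naturals0, {-9/2, -7/16, 5/6})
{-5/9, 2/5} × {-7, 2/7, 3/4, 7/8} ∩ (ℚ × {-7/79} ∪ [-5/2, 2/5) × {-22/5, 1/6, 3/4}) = {-5/9} × {3/4}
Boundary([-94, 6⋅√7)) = {-94, 6⋅√7}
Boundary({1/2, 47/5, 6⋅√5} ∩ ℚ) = {1/2, 47/5}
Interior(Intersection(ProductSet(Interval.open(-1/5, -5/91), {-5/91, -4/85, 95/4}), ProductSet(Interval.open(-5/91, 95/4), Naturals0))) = EmptySet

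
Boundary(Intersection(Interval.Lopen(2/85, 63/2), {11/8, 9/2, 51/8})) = {11/8, 9/2, 51/8}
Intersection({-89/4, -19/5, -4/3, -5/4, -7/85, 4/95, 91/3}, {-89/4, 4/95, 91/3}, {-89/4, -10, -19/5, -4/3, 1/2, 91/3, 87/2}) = {-89/4, 91/3}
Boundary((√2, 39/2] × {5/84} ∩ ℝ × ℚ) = [√2, 39/2] × {5/84}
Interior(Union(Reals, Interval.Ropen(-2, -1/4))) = Interval(-oo, oo)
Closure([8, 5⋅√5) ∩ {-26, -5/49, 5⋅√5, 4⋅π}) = ∅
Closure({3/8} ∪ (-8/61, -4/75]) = [-8/61, -4/75] ∪ {3/8}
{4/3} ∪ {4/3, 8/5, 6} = {4/3, 8/5, 6}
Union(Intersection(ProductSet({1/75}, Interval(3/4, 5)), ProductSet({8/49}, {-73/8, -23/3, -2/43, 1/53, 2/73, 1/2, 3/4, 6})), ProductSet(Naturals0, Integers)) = ProductSet(Naturals0, Integers)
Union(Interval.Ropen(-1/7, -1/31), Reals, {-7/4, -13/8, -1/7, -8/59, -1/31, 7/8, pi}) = Interval(-oo, oo)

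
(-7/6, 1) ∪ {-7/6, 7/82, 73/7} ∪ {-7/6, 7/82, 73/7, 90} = [-7/6, 1) ∪ {73/7, 90}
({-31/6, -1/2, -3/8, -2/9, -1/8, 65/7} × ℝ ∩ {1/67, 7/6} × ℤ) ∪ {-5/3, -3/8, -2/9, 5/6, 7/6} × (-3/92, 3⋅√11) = {-5/3, -3/8, -2/9, 5/6, 7/6} × (-3/92, 3⋅√11)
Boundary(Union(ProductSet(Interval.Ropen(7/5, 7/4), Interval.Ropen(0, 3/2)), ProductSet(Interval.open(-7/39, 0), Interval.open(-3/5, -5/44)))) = Union(ProductSet({-7/39, 0}, Interval(-3/5, -5/44)), ProductSet({7/5, 7/4}, Interval(0, 3/2)), ProductSet(Interval(-7/39, 0), {-3/5, -5/44}), ProductSet(Interval(7/5, 7/4), {0, 3/2}))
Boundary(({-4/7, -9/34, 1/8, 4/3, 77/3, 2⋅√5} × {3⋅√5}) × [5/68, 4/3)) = ({-4/7, -9/34, 1/8, 4/3, 77/3, 2⋅√5} × {3⋅√5}) × [5/68, 4/3]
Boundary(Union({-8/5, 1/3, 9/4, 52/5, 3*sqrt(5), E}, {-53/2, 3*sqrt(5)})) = {-53/2, -8/5, 1/3, 9/4, 52/5, 3*sqrt(5), E}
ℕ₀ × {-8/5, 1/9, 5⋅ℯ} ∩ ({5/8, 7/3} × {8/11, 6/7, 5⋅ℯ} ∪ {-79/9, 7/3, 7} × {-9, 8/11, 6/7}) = ∅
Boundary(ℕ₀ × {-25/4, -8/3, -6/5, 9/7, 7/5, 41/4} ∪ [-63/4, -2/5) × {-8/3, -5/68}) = ([-63/4, -2/5] × {-8/3, -5/68}) ∪ (ℕ₀ × {-25/4, -8/3, -6/5, 9/7, 7/5, 41/4})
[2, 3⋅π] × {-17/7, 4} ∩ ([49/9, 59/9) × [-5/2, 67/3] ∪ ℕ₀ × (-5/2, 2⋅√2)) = ({2, 3, …, 9} × {-17/7}) ∪ ([49/9, 59/9) × {-17/7, 4})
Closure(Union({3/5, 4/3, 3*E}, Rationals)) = Reals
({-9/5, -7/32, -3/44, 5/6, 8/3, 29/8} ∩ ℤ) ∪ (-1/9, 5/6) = (-1/9, 5/6)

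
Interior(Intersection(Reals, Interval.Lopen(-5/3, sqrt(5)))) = Interval.open(-5/3, sqrt(5))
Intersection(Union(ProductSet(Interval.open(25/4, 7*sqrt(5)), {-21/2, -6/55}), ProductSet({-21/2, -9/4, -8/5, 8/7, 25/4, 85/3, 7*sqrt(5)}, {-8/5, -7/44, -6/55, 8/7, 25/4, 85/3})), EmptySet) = EmptySet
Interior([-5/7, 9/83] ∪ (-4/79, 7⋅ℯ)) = (-5/7, 7⋅ℯ)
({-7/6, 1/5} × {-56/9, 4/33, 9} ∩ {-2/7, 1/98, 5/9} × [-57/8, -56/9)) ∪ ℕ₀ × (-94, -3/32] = ℕ₀ × (-94, -3/32]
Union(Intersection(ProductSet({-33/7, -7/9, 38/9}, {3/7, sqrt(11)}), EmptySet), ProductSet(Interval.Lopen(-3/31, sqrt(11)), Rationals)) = ProductSet(Interval.Lopen(-3/31, sqrt(11)), Rationals)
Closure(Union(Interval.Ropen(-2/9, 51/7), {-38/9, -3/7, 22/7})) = Union({-38/9, -3/7}, Interval(-2/9, 51/7))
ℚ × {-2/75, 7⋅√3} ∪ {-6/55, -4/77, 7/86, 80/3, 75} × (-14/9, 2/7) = (ℚ × {-2/75, 7⋅√3}) ∪ ({-6/55, -4/77, 7/86, 80/3, 75} × (-14/9, 2/7))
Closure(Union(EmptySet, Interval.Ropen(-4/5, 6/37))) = Interval(-4/5, 6/37)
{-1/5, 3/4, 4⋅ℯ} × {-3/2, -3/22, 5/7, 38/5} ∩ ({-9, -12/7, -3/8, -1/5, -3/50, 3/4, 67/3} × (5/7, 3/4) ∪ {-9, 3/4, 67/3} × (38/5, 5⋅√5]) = ∅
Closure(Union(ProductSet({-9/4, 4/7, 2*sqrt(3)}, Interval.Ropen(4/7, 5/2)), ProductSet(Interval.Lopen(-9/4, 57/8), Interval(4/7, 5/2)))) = ProductSet(Interval(-9/4, 57/8), Interval(4/7, 5/2))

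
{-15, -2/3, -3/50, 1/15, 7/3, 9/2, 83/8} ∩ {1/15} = {1/15}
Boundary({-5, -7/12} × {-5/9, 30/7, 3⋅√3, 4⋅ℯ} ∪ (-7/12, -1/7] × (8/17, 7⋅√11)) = ({-7/12, -1/7} × [8/17, 7⋅√11]) ∪ ([-7/12, -1/7] × {8/17, 7⋅√11}) ∪ ({-5, -7/12} × {-5/9, 30/7, 3⋅√3, 4⋅ℯ})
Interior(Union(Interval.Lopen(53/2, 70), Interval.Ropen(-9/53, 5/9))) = Union(Interval.open(-9/53, 5/9), Interval.open(53/2, 70))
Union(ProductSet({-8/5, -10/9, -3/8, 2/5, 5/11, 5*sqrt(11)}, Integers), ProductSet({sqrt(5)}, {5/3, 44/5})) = Union(ProductSet({sqrt(5)}, {5/3, 44/5}), ProductSet({-8/5, -10/9, -3/8, 2/5, 5/11, 5*sqrt(11)}, Integers))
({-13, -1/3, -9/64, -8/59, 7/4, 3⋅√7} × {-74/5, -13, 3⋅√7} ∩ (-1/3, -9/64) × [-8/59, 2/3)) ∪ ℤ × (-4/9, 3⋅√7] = ℤ × (-4/9, 3⋅√7]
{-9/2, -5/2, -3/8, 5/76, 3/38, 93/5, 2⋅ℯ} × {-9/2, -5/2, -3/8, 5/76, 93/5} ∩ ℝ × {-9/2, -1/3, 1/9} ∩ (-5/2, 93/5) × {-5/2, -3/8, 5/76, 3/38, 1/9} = ∅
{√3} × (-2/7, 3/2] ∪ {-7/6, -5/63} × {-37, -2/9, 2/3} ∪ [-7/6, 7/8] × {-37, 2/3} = ({-7/6, -5/63} × {-37, -2/9, 2/3}) ∪ ([-7/6, 7/8] × {-37, 2/3}) ∪ ({√3} × (-2/7, 3/2])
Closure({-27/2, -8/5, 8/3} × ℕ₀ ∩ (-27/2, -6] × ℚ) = ∅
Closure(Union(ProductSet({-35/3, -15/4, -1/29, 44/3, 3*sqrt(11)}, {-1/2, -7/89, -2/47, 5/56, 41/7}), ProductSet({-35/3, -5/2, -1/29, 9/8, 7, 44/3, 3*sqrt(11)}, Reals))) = Union(ProductSet({-35/3, -15/4, -1/29, 44/3, 3*sqrt(11)}, {-1/2, -7/89, -2/47, 5/56, 41/7}), ProductSet({-35/3, -5/2, -1/29, 9/8, 7, 44/3, 3*sqrt(11)}, Reals))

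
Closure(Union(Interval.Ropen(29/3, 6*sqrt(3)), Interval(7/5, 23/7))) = Union(Interval(7/5, 23/7), Interval(29/3, 6*sqrt(3)))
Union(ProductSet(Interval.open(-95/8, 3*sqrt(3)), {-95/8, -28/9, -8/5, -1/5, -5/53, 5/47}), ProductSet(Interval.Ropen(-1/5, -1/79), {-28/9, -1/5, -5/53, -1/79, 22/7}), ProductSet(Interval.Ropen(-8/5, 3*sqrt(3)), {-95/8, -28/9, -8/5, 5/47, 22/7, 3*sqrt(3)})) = Union(ProductSet(Interval.open(-95/8, 3*sqrt(3)), {-95/8, -28/9, -8/5, -1/5, -5/53, 5/47}), ProductSet(Interval.Ropen(-8/5, 3*sqrt(3)), {-95/8, -28/9, -8/5, 5/47, 22/7, 3*sqrt(3)}), ProductSet(Interval.Ropen(-1/5, -1/79), {-28/9, -1/5, -5/53, -1/79, 22/7}))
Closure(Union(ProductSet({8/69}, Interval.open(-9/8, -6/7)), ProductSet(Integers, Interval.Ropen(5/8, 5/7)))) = Union(ProductSet({8/69}, Interval(-9/8, -6/7)), ProductSet(Integers, Interval(5/8, 5/7)))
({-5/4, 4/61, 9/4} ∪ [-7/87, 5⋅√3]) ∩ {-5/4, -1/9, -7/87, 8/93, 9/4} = {-5/4, -7/87, 8/93, 9/4}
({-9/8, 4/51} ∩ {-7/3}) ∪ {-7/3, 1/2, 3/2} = {-7/3, 1/2, 3/2}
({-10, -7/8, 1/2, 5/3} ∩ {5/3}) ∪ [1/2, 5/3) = [1/2, 5/3]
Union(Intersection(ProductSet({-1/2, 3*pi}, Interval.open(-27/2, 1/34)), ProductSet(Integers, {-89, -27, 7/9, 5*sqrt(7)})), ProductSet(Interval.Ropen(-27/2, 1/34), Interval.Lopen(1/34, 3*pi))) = ProductSet(Interval.Ropen(-27/2, 1/34), Interval.Lopen(1/34, 3*pi))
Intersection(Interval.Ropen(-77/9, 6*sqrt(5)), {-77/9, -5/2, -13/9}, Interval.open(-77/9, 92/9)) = {-5/2, -13/9}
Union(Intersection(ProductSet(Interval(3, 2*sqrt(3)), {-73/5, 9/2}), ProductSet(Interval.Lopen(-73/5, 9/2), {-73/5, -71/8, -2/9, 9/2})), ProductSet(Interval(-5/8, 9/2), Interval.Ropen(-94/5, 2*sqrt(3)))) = Union(ProductSet(Interval(-5/8, 9/2), Interval.Ropen(-94/5, 2*sqrt(3))), ProductSet(Interval(3, 2*sqrt(3)), {-73/5, 9/2}))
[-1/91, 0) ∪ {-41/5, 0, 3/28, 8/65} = {-41/5, 3/28, 8/65} ∪ [-1/91, 0]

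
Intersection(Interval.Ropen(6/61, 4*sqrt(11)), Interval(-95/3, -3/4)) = EmptySet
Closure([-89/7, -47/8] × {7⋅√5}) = [-89/7, -47/8] × {7⋅√5}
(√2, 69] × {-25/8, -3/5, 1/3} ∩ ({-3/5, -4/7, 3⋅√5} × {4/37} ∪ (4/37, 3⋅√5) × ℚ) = (√2, 3⋅√5) × {-25/8, -3/5, 1/3}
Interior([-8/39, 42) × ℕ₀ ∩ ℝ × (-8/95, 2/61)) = ∅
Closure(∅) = ∅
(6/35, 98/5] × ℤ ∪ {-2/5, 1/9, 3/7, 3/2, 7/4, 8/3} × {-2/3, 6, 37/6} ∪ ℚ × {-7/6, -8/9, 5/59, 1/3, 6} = ((6/35, 98/5] × ℤ) ∪ (ℚ × {-7/6, -8/9, 5/59, 1/3, 6}) ∪ ({-2/5, 1/9, 3/7, 3/2, 7/4, 8/3} × {-2/3, 6, 37/6})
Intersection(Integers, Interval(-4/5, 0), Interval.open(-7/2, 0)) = EmptySet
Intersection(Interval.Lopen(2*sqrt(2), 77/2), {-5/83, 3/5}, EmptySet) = EmptySet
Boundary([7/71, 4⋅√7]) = {7/71, 4⋅√7}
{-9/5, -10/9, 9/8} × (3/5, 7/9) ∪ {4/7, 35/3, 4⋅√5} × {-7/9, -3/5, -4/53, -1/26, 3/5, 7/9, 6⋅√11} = ({-9/5, -10/9, 9/8} × (3/5, 7/9)) ∪ ({4/7, 35/3, 4⋅√5} × {-7/9, -3/5, -4/53, -1/26, 3/5, 7/9, 6⋅√11})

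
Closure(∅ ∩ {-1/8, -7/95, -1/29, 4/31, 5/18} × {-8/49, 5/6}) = ∅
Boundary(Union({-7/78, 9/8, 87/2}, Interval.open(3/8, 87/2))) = {-7/78, 3/8, 87/2}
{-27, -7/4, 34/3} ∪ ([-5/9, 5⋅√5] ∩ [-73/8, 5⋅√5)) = {-27, -7/4, 34/3} ∪ [-5/9, 5⋅√5)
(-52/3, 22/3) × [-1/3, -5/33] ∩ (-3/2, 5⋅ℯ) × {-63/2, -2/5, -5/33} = (-3/2, 22/3) × {-5/33}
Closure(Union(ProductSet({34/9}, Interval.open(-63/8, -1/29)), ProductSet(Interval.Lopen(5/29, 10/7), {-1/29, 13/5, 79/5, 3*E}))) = Union(ProductSet({34/9}, Interval(-63/8, -1/29)), ProductSet(Interval(5/29, 10/7), {-1/29, 13/5, 79/5, 3*E}))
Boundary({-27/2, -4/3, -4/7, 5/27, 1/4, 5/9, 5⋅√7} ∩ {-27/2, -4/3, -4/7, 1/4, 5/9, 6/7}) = {-27/2, -4/3, -4/7, 1/4, 5/9}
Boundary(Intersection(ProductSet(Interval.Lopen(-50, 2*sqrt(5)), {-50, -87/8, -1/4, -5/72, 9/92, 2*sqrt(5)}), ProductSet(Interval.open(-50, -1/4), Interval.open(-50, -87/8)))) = EmptySet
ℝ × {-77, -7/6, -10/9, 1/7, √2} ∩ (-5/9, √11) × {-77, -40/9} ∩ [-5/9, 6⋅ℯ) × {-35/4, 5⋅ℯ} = ∅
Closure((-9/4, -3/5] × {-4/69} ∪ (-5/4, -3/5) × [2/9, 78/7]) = ([-9/4, -3/5] × {-4/69}) ∪ ([-5/4, -3/5] × [2/9, 78/7])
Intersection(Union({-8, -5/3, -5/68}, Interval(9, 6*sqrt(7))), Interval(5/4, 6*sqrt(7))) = Interval(9, 6*sqrt(7))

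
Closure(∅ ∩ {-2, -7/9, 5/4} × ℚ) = ∅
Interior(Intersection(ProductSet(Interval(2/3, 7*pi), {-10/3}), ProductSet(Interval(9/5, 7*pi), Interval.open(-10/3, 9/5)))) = EmptySet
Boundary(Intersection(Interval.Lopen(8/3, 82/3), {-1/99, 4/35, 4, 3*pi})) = {4, 3*pi}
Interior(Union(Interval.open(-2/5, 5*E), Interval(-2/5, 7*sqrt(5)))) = Interval.open(-2/5, 7*sqrt(5))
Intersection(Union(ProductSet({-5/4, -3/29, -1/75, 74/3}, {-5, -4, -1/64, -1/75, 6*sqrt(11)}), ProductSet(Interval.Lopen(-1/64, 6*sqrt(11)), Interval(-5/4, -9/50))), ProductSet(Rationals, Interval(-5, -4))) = ProductSet({-5/4, -3/29, -1/75, 74/3}, {-5, -4})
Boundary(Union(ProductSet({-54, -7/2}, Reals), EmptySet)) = ProductSet({-54, -7/2}, Reals)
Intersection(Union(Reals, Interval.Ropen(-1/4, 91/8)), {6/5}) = {6/5}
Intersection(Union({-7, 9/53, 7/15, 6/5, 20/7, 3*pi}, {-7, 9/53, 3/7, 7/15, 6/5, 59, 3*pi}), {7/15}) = {7/15}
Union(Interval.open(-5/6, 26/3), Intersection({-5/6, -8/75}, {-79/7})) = Interval.open(-5/6, 26/3)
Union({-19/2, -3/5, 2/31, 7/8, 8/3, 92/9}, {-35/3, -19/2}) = {-35/3, -19/2, -3/5, 2/31, 7/8, 8/3, 92/9}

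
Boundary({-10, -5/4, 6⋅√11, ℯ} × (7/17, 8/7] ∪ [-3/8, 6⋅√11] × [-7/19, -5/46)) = ({-3/8, 6⋅√11} × [-7/19, -5/46]) ∪ ([-3/8, 6⋅√11] × {-7/19, -5/46}) ∪ ({-10, -5/4, 6⋅√11, ℯ} × [7/17, 8/7])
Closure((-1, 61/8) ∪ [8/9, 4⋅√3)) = [-1, 61/8]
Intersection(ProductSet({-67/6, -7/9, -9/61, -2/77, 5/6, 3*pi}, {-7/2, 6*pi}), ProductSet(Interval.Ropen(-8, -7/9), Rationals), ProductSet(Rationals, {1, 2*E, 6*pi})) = EmptySet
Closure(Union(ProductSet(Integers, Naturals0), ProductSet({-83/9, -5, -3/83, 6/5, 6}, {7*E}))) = Union(ProductSet({-83/9, -5, -3/83, 6/5, 6}, {7*E}), ProductSet(Integers, Naturals0))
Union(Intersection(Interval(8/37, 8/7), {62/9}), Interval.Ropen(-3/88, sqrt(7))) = Interval.Ropen(-3/88, sqrt(7))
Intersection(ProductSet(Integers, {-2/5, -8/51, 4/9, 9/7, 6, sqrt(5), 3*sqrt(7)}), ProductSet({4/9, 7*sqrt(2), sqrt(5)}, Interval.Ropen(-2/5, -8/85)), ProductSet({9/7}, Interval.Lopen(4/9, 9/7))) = EmptySet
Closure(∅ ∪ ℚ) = ℝ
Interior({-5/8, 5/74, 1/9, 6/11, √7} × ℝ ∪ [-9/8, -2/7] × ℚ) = ∅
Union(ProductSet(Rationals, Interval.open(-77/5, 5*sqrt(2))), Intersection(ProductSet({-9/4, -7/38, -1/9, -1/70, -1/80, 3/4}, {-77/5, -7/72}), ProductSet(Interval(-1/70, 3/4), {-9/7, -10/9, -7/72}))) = ProductSet(Rationals, Interval.open(-77/5, 5*sqrt(2)))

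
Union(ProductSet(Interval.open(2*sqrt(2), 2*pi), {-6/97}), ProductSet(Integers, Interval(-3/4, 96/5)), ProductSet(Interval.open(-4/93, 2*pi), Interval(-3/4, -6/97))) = Union(ProductSet(Integers, Interval(-3/4, 96/5)), ProductSet(Interval.open(-4/93, 2*pi), Interval(-3/4, -6/97)))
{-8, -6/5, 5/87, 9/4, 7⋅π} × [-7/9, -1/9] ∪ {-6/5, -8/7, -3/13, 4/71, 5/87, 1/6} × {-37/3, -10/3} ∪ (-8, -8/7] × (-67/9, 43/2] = ({-6/5, -8/7, -3/13, 4/71, 5/87, 1/6} × {-37/3, -10/3}) ∪ ((-8, -8/7] × (-67/9, 43/2]) ∪ ({-8, -6/5, 5/87, 9/4, 7⋅π} × [-7/9, -1/9])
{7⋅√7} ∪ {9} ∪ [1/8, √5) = [1/8, √5) ∪ {9, 7⋅√7}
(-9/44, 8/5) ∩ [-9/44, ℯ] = (-9/44, 8/5)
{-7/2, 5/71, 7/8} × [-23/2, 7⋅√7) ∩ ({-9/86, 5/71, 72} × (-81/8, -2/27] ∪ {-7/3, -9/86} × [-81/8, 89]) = {5/71} × (-81/8, -2/27]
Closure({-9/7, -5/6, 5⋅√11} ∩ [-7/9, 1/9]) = ∅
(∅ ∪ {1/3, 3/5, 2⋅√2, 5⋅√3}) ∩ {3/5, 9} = {3/5}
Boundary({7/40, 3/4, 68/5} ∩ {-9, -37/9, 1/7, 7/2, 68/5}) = {68/5}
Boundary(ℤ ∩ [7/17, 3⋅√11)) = {1, 2, …, 9}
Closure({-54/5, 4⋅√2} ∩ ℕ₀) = ∅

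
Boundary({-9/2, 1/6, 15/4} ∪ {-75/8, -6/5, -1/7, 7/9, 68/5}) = {-75/8, -9/2, -6/5, -1/7, 1/6, 7/9, 15/4, 68/5}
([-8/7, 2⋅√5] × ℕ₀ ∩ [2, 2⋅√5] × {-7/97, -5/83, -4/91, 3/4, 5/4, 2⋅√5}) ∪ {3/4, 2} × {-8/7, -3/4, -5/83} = {3/4, 2} × {-8/7, -3/4, -5/83}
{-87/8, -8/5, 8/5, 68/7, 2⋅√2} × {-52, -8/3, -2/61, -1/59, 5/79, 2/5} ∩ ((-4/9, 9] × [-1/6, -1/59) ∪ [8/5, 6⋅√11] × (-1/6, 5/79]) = {8/5, 68/7, 2⋅√2} × {-2/61, -1/59, 5/79}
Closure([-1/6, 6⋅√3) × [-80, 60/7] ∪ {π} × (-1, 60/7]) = [-1/6, 6⋅√3] × [-80, 60/7]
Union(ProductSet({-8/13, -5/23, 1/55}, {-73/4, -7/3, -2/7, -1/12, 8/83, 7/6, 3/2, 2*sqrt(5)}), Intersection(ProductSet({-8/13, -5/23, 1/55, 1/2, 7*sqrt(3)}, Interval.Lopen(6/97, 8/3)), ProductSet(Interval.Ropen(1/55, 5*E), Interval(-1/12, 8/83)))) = Union(ProductSet({-8/13, -5/23, 1/55}, {-73/4, -7/3, -2/7, -1/12, 8/83, 7/6, 3/2, 2*sqrt(5)}), ProductSet({1/55, 1/2, 7*sqrt(3)}, Interval.Lopen(6/97, 8/83)))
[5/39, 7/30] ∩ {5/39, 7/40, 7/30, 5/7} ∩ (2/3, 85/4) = ∅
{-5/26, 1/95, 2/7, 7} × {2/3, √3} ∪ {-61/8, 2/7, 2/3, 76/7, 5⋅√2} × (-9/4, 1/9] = ({-5/26, 1/95, 2/7, 7} × {2/3, √3}) ∪ ({-61/8, 2/7, 2/3, 76/7, 5⋅√2} × (-9/4, 1/9])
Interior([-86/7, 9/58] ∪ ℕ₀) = ({0} \ ℕ₀ \ (-86/7, 9/58)) ∪ ((-86/7, 9/58) \ ℕ₀ \ (-86/7, 9/58)) ∪ (ℕ₀ \ ({-86/7, 9/58} ∪ (ℕ₀ \ (-86/7, 9/58)))) ∪ ({0} \ ({-86/7, 9/58} ∪ (ℕ₀ \ (-86/7, 9/58))))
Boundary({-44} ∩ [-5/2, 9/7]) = ∅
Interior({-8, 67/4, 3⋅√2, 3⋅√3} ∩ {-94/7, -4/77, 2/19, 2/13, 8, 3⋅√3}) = ∅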